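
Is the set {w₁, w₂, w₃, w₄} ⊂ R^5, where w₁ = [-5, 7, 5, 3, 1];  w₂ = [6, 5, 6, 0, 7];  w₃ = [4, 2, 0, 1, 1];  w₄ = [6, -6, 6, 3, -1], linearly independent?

Place the vectors as rows of a 4×5 matrix and reduce to echelon form.
The reduction yields 4 nonzero rows, so the rank is 4.
Since rank = 4 (the number of vectors), the set is linearly independent.

linearly independent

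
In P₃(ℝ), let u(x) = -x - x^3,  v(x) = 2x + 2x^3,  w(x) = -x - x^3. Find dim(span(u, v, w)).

1

Pass to coordinate vectors with respect to the basis {1, x, …, x^3}.
Form the matrix with u, v, w as columns and reduce.
There is 1 pivot column, so rank = 1.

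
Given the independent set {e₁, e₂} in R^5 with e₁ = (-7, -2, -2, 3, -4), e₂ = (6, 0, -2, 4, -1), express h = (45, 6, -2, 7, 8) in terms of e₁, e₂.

Solve the system with e₁, e₂ as columns and h as the right-hand side.
The system has the unique solution (c₁, c₂) = (-3, 4).

h = -3e₁ + 4e₂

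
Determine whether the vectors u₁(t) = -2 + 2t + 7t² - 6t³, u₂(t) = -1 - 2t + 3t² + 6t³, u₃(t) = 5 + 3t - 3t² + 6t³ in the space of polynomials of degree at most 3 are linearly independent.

Take coordinates with respect to the standard basis {1, t, …, t³}.
Row-reduce the matrix whose columns are u₁, u₂, u₃.
The reduction yields 3 nonzero rows, so the rank is 3.
Since rank = 3 (the number of vectors), the set is linearly independent.

linearly independent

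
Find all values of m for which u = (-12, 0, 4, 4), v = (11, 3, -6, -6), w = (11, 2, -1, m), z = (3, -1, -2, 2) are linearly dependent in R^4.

The vectors are dependent exactly when the determinant of the matrix with rows u, v, w, z vanishes.
Cofactor expansion gives det = -64*m - 672.
Setting this to zero gives m = -21/2.

m = -21/2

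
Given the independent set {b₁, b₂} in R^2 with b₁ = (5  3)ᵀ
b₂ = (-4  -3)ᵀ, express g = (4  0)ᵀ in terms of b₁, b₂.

g = 4b₁ + 4b₂

Write g = a₁b₁ + a₂b₂ and equate components.
Back-substitution yields (a₁, a₂) = (4, 4).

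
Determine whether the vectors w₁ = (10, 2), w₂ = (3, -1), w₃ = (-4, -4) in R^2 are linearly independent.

linearly dependent

There are 3 vectors in a 2-dimensional space, so they cannot be linearly independent.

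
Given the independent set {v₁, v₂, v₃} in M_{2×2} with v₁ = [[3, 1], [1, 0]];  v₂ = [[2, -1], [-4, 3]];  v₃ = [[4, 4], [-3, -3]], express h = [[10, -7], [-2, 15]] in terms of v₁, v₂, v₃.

h = 4v₁ + 3v₂ - 2v₃

Take coordinate vectors relative to {E₁₁, E₁₂, E₂₁, E₂₂}.
Since v₁, v₂, v₃ are independent, the coefficients expressing h are uniquely determined by a linear system.
Back-substitution yields (a₁, a₂, a₃) = (4, 3, -2).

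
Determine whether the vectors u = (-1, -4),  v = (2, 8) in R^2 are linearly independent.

The matrix [u|v] has determinant 0.
A zero determinant means the columns are linearly dependent.

linearly dependent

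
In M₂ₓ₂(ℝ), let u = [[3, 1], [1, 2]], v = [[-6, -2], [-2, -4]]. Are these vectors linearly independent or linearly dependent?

linearly dependent

Take coordinates with respect to the standard basis {E₁₁, E₁₂, E₂₁, E₂₂}.
One vector is a scalar multiple of another, so the set is dependent.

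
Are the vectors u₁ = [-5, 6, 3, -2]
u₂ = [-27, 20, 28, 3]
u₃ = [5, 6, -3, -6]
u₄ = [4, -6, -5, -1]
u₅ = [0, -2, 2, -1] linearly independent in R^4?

linearly dependent

There are 5 vectors in a 4-dimensional space, so they cannot be linearly independent.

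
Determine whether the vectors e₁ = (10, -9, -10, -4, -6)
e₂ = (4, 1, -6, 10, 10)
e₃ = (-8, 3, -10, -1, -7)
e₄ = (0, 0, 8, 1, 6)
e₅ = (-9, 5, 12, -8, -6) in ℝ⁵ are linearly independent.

linearly independent

Form the 5×5 matrix with these as columns; its determinant is -7148.
A nonzero determinant means the columns are linearly independent.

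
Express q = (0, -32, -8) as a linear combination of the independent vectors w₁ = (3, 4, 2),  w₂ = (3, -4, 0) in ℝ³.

q = -4w₁ + 4w₂

Set up the augmented matrix [w₁ | w₂ | q] and row-reduce.
The system has the unique solution (α₁, α₂) = (-4, 4).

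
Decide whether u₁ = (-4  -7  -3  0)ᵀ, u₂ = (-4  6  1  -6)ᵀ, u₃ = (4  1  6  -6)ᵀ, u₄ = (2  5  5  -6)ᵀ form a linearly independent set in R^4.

Row-reduce the matrix whose columns are u₁, u₂, u₃, u₄.
The reduction yields 4 nonzero rows, so the rank is 4.
Since rank = 4 (the number of vectors), the set is linearly independent.

linearly independent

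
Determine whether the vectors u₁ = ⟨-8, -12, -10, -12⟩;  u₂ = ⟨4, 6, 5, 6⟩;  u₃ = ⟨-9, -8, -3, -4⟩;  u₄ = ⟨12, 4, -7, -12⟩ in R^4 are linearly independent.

linearly dependent

One vector is a scalar multiple of another, so the set is dependent.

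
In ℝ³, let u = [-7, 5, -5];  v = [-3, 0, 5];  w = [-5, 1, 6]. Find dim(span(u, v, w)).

3

Form the matrix with u, v, w as columns and reduce.
Exactly 3 pivots survive; hence the rank is 3.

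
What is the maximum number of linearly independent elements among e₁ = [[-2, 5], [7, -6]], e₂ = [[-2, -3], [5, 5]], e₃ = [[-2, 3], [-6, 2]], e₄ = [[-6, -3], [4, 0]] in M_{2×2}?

4

Represent each element by its coordinate vector in ℝ⁴.
Form the matrix with e₁, e₂, e₃, e₄ as columns and reduce.
The echelon form has 4 nonzero rows, so the rank is 4.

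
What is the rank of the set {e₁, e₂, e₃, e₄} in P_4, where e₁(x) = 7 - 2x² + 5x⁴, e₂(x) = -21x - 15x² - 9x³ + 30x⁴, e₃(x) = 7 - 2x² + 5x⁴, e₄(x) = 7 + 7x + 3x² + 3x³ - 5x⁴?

Pass to coordinate vectors with respect to the basis {1, x, …, x⁴}.
Row-reduce the 4×5 matrix with these as rows.
Exactly 2 pivots survive; hence the rank is 2.

rank 2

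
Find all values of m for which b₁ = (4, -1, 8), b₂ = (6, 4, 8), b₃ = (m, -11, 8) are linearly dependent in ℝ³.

m = 0

The set is linearly dependent precisely when det[b₁; b₂; b₃] = 0.
The determinant works out to -40*m.
Solving -40*m = 0 yields m = 0.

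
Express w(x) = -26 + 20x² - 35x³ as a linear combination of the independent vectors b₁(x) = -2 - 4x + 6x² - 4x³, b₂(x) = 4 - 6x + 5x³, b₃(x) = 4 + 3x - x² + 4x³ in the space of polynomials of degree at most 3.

Work in coordinates with respect to the standard basis {1, x, …, x³}.
Set up the augmented matrix [b₁ | b₂ | b₃ | w] and row-reduce.
Row-reducing the augmented matrix gives the unique coefficients (a₁, a₂, a₃) = (3, -3, -2).

w = 3b₁ - 3b₂ - 2b₃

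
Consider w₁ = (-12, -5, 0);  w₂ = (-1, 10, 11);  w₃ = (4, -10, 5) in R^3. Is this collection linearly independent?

linearly independent

Form the 3×3 matrix with these as columns; its determinant is -2165.
A nonzero determinant means the columns are linearly independent.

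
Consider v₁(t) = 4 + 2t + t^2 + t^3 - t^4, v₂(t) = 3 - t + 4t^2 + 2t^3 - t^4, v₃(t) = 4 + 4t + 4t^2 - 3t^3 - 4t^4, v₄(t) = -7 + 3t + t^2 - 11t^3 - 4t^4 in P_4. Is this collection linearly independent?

linearly dependent

Take coordinates with respect to the standard basis {1, t, …, t^4}.
Row-reduce the matrix whose columns are v₁, v₂, v₃, v₄.
The reduction yields 3 nonzero rows, so the rank is 3.
Since rank 3 < 4, the set is linearly dependent.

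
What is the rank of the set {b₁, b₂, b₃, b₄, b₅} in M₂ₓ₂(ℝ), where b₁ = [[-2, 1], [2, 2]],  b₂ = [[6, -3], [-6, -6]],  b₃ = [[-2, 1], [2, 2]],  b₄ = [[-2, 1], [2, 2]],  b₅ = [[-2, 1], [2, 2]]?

1

Use coordinates relative to {E₁₁, E₁₂, E₂₁, E₂₂}.
Put the 4×5 matrix [b₁|b₂|b₃|b₄|b₅] into echelon form.
There is 1 pivot column, so rank = 1.
(With 5 elements in a 4-dimensional space the rank is at most 4.)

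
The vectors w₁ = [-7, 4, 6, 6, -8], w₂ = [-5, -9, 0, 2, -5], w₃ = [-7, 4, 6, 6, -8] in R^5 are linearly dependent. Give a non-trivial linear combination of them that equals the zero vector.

w₁ - w₃ = 0

Write the vectors as columns of a matrix and find a nonzero vector in its null space.
One solution (up to scaling) is (1, 0, -1).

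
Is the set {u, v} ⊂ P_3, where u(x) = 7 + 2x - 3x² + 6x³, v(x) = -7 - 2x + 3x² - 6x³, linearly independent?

linearly dependent

Take coordinates with respect to the standard basis {1, x, …, x³}.
Place the vectors as rows of a 2×4 matrix and reduce to echelon form.
The reduction yields 1 nonzero row, so the rank is 1.
Since rank 1 < 2, the set is linearly dependent.
Indeed u + v = 0.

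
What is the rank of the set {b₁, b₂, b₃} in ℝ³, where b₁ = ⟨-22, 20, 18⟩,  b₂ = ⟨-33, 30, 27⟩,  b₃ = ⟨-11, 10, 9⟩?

Row-reduce the 3×3 matrix with these as rows.
Reduction leaves 1 leading entry, giving rank 1.

rank 1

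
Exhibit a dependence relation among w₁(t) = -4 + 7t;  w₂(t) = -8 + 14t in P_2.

2w₁ - w₂ = 0

Pass to coordinate vectors relative to the basis {1, t, t²}.
Write the vectors as columns of a matrix and find a nonzero vector in its null space.
One solution (up to scaling) is (2, -1).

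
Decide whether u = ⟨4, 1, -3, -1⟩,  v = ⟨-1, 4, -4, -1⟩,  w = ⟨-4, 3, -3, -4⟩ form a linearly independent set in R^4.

Row-reduce the matrix whose columns are u, v, w.
The reduction yields 3 nonzero rows, so the rank is 3.
Since rank = 3 (the number of vectors), the set is linearly independent.

linearly independent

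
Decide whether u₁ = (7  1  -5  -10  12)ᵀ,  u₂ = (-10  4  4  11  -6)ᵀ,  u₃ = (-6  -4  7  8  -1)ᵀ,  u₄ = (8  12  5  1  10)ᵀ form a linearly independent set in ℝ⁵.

Row-reduce the matrix whose columns are u₁, u₂, u₃, u₄.
The reduction yields 4 nonzero rows, so the rank is 4.
Since rank = 4 (the number of vectors), the set is linearly independent.

linearly independent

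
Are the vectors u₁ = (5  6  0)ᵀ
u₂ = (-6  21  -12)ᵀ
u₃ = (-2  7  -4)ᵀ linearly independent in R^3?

One vector is a scalar multiple of another, so the set is dependent.

linearly dependent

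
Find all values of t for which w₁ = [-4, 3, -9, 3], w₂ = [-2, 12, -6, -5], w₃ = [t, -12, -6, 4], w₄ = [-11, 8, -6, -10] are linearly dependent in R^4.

t = -37/3

The set is linearly dependent precisely when det[w₁; w₂; w₃; w₄] = 0.
Cofactor expansion gives det = -702*t - 8658.
Solving -702*t - 8658 = 0 yields t = -37/3.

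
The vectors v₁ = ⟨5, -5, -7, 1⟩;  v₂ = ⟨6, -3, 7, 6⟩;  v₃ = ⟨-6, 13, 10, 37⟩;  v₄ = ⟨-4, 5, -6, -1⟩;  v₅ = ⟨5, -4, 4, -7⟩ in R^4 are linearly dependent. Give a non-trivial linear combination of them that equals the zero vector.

v₁ - 3v₂ + v₃ - v₄ + 3v₅ = 0

Set up α₁v₁ + … + α₅v₅ = 0 and solve the homogeneous system.
One solution (up to scaling) is (1, -3, 1, -1, 3).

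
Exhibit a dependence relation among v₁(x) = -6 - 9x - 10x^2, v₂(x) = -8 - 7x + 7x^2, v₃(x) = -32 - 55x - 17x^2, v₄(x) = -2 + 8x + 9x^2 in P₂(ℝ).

2v₁ + 3v₂ - v₃ - 2v₄ = 0

Write each element as a vector in ℝ³ using {1, x, x^2}.
Set up α₁v₁ + … + α₄v₄ = 0 and solve the homogeneous system.
The free variable yields coefficients (2, 3, -1, -2) (any nonzero multiple also works).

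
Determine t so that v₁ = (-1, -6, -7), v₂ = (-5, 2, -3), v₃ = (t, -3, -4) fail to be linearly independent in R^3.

t = -1

The vectors are dependent exactly when the determinant of the matrix with rows v₁, v₂, v₃ vanishes.
Expanding, det = 32*t + 32.
Setting this to zero gives t = -1.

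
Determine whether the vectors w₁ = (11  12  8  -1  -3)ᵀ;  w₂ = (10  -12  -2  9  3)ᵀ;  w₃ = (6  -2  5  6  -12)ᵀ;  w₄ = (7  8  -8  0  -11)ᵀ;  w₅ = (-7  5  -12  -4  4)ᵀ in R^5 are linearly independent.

The matrix [w₁|w₂|w₃|w₄|w₅] has determinant -144127.
A nonzero determinant means the columns are linearly independent.

linearly independent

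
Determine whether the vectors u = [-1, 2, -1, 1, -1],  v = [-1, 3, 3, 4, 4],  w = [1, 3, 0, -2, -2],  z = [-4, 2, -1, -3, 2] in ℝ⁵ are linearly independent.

linearly independent

Place the vectors as rows of a 4×5 matrix and reduce to echelon form.
The reduction yields 4 nonzero rows, so the rank is 4.
Since rank = 4 (the number of vectors), the set is linearly independent.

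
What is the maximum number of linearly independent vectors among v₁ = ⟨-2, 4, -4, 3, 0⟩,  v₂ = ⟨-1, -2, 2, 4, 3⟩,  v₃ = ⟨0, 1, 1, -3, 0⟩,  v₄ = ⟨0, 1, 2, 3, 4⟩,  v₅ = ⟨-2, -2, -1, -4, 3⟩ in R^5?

Apply Gaussian elimination to the matrix whose rows are v₁, v₂, v₃, v₄, v₅.
Exactly 5 pivots survive; hence the rank is 5.

5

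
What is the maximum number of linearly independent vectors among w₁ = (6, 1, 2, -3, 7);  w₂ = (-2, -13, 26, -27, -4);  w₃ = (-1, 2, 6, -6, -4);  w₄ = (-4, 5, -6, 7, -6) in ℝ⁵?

3

Put the 5×4 matrix [w₁|w₂|w₃|w₄] into echelon form.
There are 3 pivot columns, so rank = 3.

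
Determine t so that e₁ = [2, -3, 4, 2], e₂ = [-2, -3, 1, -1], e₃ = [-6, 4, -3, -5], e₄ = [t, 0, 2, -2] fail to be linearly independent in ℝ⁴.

The vectors are dependent exactly when the determinant of the matrix with rows e₁, e₂, e₃, e₄ vanishes.
Cofactor expansion gives det = 42*t + 120.
Setting this to zero gives t = -20/7.

t = -20/7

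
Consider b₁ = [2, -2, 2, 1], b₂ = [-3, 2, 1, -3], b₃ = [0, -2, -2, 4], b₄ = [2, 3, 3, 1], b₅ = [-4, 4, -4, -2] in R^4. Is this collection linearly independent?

There are 5 vectors in a 4-dimensional space, so they cannot be linearly independent.

linearly dependent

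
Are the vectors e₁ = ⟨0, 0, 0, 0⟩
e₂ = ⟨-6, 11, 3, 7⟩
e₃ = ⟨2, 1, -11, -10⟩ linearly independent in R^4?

One of the vectors is the zero vector, so the set is linearly dependent.

linearly dependent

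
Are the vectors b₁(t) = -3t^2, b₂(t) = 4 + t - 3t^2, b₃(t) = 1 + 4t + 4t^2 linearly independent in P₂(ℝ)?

Write each element as a coordinate vector in ℝ³ using {1, t, t^2}.
Place the vectors as rows of a 3×3 matrix and reduce to echelon form.
The reduction yields 3 nonzero rows, so the rank is 3.
Since rank = 3 (the number of vectors), the set is linearly independent.

linearly independent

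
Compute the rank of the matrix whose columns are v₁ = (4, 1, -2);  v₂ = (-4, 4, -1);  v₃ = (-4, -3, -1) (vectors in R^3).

rank 3

Put the 3×3 matrix [v₁|v₂|v₃] into echelon form.
The echelon form has 3 nonzero rows, so the rank is 3.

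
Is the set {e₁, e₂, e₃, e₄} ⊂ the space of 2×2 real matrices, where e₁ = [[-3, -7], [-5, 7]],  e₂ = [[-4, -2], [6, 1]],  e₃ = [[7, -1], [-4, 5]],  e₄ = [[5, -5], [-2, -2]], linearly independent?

linearly independent

Take coordinates with respect to the standard basis {E₁₁, E₁₂, E₂₁, E₂₂}.
Place the vectors as rows of a 4×4 matrix and reduce to echelon form.
The reduction yields 4 nonzero rows, so the rank is 4.
Since rank = 4 (the number of vectors), the set is linearly independent.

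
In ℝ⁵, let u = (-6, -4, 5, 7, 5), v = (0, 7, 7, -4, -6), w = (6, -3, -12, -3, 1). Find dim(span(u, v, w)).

Form the matrix with u, v, w as columns and reduce.
The echelon form has 2 nonzero rows, so the rank is 2.

dim = 2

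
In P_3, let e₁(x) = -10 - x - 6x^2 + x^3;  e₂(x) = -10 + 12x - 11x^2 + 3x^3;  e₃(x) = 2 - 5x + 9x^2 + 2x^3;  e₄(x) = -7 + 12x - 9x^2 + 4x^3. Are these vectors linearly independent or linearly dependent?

Take coordinates with respect to the standard basis {1, x, …, x^3}.
The matrix [e₁|e₂|e₃|e₄] has determinant -982.
A nonzero determinant means the columns are linearly independent.

linearly independent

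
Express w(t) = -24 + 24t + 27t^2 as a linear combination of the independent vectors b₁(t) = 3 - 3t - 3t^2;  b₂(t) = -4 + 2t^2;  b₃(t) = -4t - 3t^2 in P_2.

w = -4b₁ + 3b₂ - 3b₃

Take coordinate vectors relative to {1, t, t^2}.
Write w = c₁b₁ + … + c₃b₃ and equate components.
The system has the unique solution (c₁, c₂, c₃) = (-4, 3, -3).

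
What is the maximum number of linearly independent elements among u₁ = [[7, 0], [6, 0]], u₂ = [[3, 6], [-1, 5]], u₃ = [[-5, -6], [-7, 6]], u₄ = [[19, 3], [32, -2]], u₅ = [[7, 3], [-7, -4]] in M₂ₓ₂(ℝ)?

Represent each element by its coordinate vector in ℝ⁴.
Apply Gaussian elimination to the matrix whose rows are u₁, u₂, u₃, u₄, u₅.
The echelon form has 4 nonzero rows, so the rank is 4.
(With 5 elements in a 4-dimensional space the rank is at most 4.)

4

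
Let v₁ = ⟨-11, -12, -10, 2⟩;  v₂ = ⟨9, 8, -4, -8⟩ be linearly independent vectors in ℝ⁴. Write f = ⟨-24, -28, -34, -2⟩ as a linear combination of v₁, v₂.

Set up the augmented matrix [v₁ | v₂ | f] and row-reduce.
The system has the unique solution (a₁, a₂) = (3, 1).

f = 3v₁ + v₂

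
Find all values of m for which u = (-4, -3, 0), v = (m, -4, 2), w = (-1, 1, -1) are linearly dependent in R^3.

m = -2/3

Dependence holds iff the 3×3 matrix [u v w] is singular.
Cofactor expansion gives det = -3*m - 2.
Setting this to zero gives m = -2/3.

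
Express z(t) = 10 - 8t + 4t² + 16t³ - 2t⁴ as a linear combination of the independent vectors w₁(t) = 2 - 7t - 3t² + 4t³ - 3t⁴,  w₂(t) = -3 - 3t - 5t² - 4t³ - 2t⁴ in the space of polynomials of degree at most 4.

Identify each element with its coordinate vector in ℝ⁵ via {1, t, …, t⁴}.
Write z = a₁w₁ + a₂w₂ and equate components.
The system has the unique solution (a₁, a₂) = (2, -2).

z = 2w₁ - 2w₂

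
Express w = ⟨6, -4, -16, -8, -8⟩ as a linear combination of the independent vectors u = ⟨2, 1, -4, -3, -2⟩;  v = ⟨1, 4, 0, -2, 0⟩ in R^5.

Set up the augmented matrix [u | v | w] and row-reduce.
The system has the unique solution (c₁, c₂) = (4, -2).

w = 4u - 2v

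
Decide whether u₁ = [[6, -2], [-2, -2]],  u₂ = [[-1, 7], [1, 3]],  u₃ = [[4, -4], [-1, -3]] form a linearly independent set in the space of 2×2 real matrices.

linearly independent

Write each element as a coordinate vector in ℝ⁴ using {E₁₁, E₁₂, E₂₁, E₂₂}.
Place the vectors as rows of a 3×4 matrix and reduce to echelon form.
The reduction yields 3 nonzero rows, so the rank is 3.
Since rank = 3 (the number of vectors), the set is linearly independent.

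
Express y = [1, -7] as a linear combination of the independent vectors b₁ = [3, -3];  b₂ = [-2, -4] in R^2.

Set up the augmented matrix [b₁ | b₂ | y] and row-reduce.
Back-substitution yields (c₁, c₂) = (1, 1).

y = b₁ + b₂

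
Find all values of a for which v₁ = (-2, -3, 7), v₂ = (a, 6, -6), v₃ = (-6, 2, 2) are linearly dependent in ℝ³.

a = -24/5

The vectors are dependent exactly when the determinant of the matrix with rows v₁, v₂, v₃ vanishes.
Expanding, det = 20*a + 96.
This vanishes exactly when a = -24/5.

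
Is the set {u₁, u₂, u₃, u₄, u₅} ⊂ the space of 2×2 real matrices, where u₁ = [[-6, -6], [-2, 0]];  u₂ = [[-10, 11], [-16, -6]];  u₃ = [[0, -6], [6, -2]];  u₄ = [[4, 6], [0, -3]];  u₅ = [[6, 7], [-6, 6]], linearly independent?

Write each element as a coordinate vector in ℝ⁴ using {E₁₁, E₁₂, E₂₁, E₂₂}.
There are 5 vectors in a 4-dimensional space, so they cannot be linearly independent.

linearly dependent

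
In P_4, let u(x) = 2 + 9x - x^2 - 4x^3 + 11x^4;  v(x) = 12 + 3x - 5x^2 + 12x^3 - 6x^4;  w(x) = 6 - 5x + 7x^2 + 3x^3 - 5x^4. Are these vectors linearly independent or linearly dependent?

linearly independent

Write each element as a coordinate vector in ℝ⁵ using {1, x, …, x^4}.
Row-reduce the matrix whose columns are u, v, w.
The reduction yields 3 nonzero rows, so the rank is 3.
Since rank = 3 (the number of vectors), the set is linearly independent.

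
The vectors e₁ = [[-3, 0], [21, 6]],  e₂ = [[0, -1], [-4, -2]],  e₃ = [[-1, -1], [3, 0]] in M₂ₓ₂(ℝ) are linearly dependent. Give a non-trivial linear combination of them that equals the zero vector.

Take coordinates with respect to {E₁₁, E₁₂, E₂₁, E₂₂}.
Solve the homogeneous system with e₁, e₂, e₃ as columns by row-reducing the coefficient matrix.
A generator of the null space is (1, 3, -3).

e₁ + 3e₂ - 3e₃ = 0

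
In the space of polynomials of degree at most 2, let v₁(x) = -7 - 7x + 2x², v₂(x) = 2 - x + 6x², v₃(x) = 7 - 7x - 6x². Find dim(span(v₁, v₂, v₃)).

dim = 3

Use coordinates relative to {1, x, x²}.
Put the 3×3 matrix [v₁|v₂|v₃] into echelon form.
Exactly 3 pivots survive; hence the rank is 3.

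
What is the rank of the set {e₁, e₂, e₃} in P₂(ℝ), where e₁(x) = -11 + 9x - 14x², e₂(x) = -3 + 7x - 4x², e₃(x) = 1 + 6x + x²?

rank 2

Represent each element by its coordinate vector in ℝ³.
Form the matrix with e₁, e₂, e₃ as columns and reduce.
There are 2 pivot columns, so rank = 2.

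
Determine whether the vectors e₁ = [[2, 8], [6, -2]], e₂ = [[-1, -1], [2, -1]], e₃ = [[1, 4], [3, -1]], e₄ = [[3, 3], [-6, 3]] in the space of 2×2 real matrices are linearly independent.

Take coordinates with respect to the standard basis {E₁₁, E₁₂, E₂₁, E₂₂}.
Form the 4×4 matrix with these as columns; its determinant is 0.
A zero determinant means the columns are linearly dependent.
Indeed e₁ - 2e₃ = 0.

linearly dependent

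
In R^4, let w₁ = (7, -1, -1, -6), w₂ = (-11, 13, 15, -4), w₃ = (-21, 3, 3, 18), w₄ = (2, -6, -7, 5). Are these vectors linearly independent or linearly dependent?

One vector is a scalar multiple of another, so the set is dependent.

linearly dependent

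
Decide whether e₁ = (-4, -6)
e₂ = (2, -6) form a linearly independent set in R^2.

The matrix [e₁|e₂] has determinant 36.
A nonzero determinant means the columns are linearly independent.

linearly independent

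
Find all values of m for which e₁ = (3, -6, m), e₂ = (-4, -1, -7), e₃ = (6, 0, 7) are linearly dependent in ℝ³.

Dependence holds iff the 3×3 matrix [e₁ e₂ e₃] is singular.
The determinant works out to 6*m + 63.
This vanishes exactly when m = -21/2.

m = -21/2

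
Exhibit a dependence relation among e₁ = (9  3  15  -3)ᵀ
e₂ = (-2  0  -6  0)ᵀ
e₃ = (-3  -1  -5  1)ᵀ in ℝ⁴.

Solve the homogeneous system with e₁, e₂, e₃ as columns by row-reducing the coefficient matrix.
One solution (up to scaling) is (1, 0, 3).

e₁ + 3e₃ = 0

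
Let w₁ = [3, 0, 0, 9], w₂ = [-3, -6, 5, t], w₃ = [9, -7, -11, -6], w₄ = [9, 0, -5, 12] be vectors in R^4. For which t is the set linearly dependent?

The set is linearly dependent precisely when det[w₁; w₂; w₃; w₄] = 0.
Cofactor expansion gives det = 105*t - 630.
This vanishes exactly when t = 6.

t = 6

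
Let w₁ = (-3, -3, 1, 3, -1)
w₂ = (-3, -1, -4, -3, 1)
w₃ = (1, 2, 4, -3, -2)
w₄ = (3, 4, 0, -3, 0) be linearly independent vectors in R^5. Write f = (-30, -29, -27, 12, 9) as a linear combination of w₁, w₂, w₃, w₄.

f = w₁ + 4w₂ - 3w₃ - 4w₄

Set up the augmented matrix [w₁ | w₂ | w₃ | w₄ | f] and row-reduce.
The system has the unique solution (α₁, …, α₄) = (1, 4, -3, -4).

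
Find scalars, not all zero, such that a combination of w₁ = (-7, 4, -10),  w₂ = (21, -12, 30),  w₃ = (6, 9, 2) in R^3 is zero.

Solve the homogeneous system with w₁, w₂, w₃ as columns by row-reducing the coefficient matrix.
One solution (up to scaling) is (3, 1, 0).

3w₁ + w₂ = 0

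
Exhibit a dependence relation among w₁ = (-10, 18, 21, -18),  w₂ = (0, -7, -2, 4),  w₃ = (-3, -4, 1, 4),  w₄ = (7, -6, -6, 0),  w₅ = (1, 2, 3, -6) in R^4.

w₁ + 2w₂ - 2w₃ + w₄ - 3w₅ = 0

Row-reduce the matrix with w₁, w₂, w₃, w₄, w₅ as columns; the null space gives the coefficients.
One solution (up to scaling) is (1, 2, -2, 1, -3).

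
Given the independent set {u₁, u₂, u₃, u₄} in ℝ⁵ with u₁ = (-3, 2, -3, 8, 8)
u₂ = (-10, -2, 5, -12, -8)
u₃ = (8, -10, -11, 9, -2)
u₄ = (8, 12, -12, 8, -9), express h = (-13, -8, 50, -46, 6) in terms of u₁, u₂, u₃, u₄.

h = -3u₁ - u₂ - 2u₃ - 2u₄

Since u₁, u₂, u₃, u₄ are independent, the coefficients expressing h are uniquely determined by a linear system.
The system has the unique solution (a₁, …, a₄) = (-3, -1, -2, -2).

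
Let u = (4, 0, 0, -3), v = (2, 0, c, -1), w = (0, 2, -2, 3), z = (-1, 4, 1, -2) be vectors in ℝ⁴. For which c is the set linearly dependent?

c = -2/7

The vectors are dependent exactly when the determinant of the matrix with rows u, v, w, z vanishes.
Cofactor expansion gives det = 70*c + 20.
This vanishes exactly when c = -2/7.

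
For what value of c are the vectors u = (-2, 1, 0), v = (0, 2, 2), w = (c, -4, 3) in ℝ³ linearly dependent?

Place the vectors as rows of a 3×3 matrix; dependence ⇔ determinant zero.
The determinant works out to 2*c - 28.
Setting this to zero gives c = 14.

c = 14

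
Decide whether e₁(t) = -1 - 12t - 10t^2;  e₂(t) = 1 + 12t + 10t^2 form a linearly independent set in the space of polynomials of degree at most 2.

Write each element as a coordinate vector in ℝ³ using {1, t, t^2}.
Row-reduce the matrix whose columns are e₁, e₂.
The reduction yields 1 nonzero row, so the rank is 1.
Since rank 1 < 2, the set is linearly dependent.
Indeed e₁ + e₂ = 0.

linearly dependent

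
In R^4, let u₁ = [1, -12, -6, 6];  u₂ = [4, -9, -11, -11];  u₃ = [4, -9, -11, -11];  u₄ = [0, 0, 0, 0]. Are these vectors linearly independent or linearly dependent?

One of the vectors is the zero vector, so the set is linearly dependent.

linearly dependent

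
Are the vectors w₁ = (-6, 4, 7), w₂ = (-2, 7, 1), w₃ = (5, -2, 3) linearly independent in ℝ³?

Row-reduce the matrix whose columns are w₁, w₂, w₃.
The reduction yields 3 nonzero rows, so the rank is 3.
Since rank = 3 (the number of vectors), the set is linearly independent.

linearly independent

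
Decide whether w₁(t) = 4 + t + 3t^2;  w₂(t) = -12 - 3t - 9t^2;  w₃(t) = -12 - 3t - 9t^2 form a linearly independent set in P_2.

linearly dependent

Take coordinates with respect to the standard basis {1, t, t^2}.
Form the 3×3 matrix with these as columns; its determinant is 0.
A zero determinant means the columns are linearly dependent.
Indeed 3w₁ + w₂ = 0.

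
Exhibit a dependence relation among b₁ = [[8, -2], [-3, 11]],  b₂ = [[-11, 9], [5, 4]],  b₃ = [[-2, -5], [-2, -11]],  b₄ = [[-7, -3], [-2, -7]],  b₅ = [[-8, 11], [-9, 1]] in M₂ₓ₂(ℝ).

b₁ + b₂ + 2b₃ - b₄ = 0

Write each element as a vector in ℝ⁴ using {E₁₁, E₁₂, E₂₁, E₂₂}.
Set up α₁b₁ + … + α₅b₅ = 0 and solve the homogeneous system.
One solution (up to scaling) is (1, 1, 2, -1, 0).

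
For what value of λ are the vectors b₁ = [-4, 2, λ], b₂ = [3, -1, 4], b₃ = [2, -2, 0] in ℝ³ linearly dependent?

λ = -4

The set is linearly dependent precisely when det[b₁; b₂; b₃] = 0.
The determinant works out to -4*λ - 16.
This vanishes exactly when λ = -4.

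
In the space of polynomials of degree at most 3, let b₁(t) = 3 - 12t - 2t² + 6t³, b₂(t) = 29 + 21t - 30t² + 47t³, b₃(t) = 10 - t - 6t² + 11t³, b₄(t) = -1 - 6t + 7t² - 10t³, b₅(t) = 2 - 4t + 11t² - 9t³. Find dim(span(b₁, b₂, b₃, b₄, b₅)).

Pass to coordinate vectors with respect to the basis {1, t, …, t³}.
Row-reduce the 5×4 matrix with these as rows.
There are 4 pivot columns, so rank = 4.
(With 5 elements in a 4-dimensional space the rank is at most 4.)

4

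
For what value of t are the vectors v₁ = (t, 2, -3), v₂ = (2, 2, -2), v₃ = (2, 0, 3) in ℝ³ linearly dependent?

The set is linearly dependent precisely when det[v₁; v₂; v₃] = 0.
Cofactor expansion gives det = 6*t - 8.
Setting this to zero gives t = 4/3.

t = 4/3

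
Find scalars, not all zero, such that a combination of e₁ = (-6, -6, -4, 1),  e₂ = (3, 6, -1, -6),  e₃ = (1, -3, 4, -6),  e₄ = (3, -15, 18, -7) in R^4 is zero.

e₁ + 2e₂ - 3e₃ + e₄ = 0

Row-reduce the matrix with e₁, e₂, e₃, e₄ as columns; the null space gives the coefficients.
One solution (up to scaling) is (1, 2, -3, 1).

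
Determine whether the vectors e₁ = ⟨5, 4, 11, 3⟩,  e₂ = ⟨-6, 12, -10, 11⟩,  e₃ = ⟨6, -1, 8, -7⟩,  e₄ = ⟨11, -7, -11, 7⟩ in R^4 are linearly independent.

Place the vectors as rows of a 4×4 matrix and reduce to echelon form.
The reduction yields 4 nonzero rows, so the rank is 4.
Since rank = 4 (the number of vectors), the set is linearly independent.

linearly independent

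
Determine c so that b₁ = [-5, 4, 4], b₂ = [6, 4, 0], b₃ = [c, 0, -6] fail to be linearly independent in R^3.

Place the vectors as rows of a 3×3 matrix; dependence ⇔ determinant zero.
Cofactor expansion gives det = 264 - 16*c.
Setting this to zero gives c = 33/2.

c = 33/2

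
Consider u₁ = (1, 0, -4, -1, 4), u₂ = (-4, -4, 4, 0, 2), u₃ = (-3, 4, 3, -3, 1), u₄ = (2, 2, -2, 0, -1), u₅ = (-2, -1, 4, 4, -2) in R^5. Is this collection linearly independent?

One vector is a scalar multiple of another, so the set is dependent.

linearly dependent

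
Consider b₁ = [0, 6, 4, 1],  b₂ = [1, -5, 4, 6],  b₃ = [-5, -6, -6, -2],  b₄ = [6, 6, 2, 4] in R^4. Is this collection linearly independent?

Row-reduce the matrix whose columns are b₁, b₂, b₃, b₄.
The reduction yields 4 nonzero rows, so the rank is 4.
Since rank = 4 (the number of vectors), the set is linearly independent.

linearly independent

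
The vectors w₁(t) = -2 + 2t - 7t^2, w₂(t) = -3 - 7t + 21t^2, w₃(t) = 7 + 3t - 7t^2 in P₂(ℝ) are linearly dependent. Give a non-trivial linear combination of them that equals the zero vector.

2w₁ + w₂ + w₃ = 0

Pass to coordinate vectors relative to the basis {1, t, t^2}.
Set up α₁w₁ + … + α₃w₃ = 0 and solve the homogeneous system.
The free variable yields coefficients (2, 1, 1) (any nonzero multiple also works).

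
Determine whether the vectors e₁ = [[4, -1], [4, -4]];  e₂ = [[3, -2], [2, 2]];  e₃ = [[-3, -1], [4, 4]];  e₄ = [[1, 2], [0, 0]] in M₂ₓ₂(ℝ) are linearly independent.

Write each element as a coordinate vector in ℝ⁴ using {E₁₁, E₁₂, E₂₁, E₂₂}.
Form the 4×4 matrix with these as columns; its determinant is -336.
A nonzero determinant means the columns are linearly independent.

linearly independent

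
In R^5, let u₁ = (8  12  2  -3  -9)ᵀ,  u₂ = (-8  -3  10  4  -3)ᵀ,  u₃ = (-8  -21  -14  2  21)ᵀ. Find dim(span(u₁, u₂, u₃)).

2

Apply Gaussian elimination to the matrix whose rows are u₁, u₂, u₃.
The echelon form has 2 nonzero rows, so the rank is 2.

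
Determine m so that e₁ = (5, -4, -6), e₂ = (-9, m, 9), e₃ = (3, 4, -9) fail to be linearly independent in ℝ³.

m = 28/3

The set is linearly dependent precisely when det[e₁; e₂; e₃] = 0.
The determinant works out to 252 - 27*m.
This vanishes exactly when m = 28/3.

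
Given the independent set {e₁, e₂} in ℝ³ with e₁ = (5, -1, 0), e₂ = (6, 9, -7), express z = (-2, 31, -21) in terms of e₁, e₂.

Write z = α₁e₁ + α₂e₂ and equate components.
Back-substitution yields (α₁, α₂) = (-4, 3).

z = -4e₁ + 3e₂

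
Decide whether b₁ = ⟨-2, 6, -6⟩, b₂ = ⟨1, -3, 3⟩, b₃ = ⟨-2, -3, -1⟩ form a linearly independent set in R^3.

linearly dependent

The matrix [b₁|b₂|b₃] has determinant 0.
A zero determinant means the columns are linearly dependent.
Indeed b₁ + 2b₂ = 0.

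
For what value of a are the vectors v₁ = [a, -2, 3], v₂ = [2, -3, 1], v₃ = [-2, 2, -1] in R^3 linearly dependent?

a = 6

The set is linearly dependent precisely when det[v₁; v₂; v₃] = 0.
The determinant works out to a - 6.
This vanishes exactly when a = 6.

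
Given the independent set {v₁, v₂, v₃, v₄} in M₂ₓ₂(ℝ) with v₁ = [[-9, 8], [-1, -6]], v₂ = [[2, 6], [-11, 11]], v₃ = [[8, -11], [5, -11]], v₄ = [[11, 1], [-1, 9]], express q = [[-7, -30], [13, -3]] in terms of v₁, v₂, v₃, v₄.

q = -4v₁ - v₂ - v₃ - 3v₄

Take coordinate vectors relative to {E₁₁, E₁₂, E₂₁, E₂₂}.
Write q = a₁v₁ + … + a₄v₄ and equate components.
The system has the unique solution (a₁, …, a₄) = (-4, -1, -1, -3).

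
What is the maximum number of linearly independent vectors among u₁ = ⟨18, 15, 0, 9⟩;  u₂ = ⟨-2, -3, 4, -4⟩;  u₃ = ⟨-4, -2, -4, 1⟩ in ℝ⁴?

Row-reduce the 3×4 matrix with these as rows.
Exactly 2 pivots survive; hence the rank is 2.

2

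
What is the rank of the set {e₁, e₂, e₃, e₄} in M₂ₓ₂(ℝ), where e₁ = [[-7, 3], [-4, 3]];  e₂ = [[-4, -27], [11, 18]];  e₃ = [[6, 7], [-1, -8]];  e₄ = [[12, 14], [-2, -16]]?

Use coordinates relative to {E₁₁, E₁₂, E₂₁, E₂₂}.
Put the 4×4 matrix [e₁|e₂|e₃|e₄] into echelon form.
There are 2 pivot columns, so rank = 2.

rank 2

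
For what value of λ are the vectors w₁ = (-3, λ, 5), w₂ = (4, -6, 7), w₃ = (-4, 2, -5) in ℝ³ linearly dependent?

Dependence holds iff the 3×3 matrix [w₁ w₂ w₃] is singular.
Expanding, det = -8*λ - 128.
This vanishes exactly when λ = -16.

λ = -16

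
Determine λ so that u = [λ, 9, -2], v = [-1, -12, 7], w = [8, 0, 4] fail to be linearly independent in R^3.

Dependence holds iff the 3×3 matrix [u v w] is singular.
Cofactor expansion gives det = 348 - 48*λ.
Setting this to zero gives λ = 29/4.

λ = 29/4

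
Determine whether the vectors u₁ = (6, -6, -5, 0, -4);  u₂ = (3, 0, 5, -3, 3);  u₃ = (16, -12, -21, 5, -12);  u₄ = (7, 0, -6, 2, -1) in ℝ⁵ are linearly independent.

linearly dependent

Place the vectors as rows of a 4×5 matrix and reduce to echelon form.
The reduction yields 3 nonzero rows, so the rank is 3.
Since rank 3 < 4, the set is linearly dependent.
Indeed 2u₁ - u₂ - u₃ + u₄ = 0.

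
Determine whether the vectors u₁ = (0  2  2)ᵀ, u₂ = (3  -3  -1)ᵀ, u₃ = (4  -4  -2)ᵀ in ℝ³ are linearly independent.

Row-reduce the matrix whose columns are u₁, u₂, u₃.
The reduction yields 3 nonzero rows, so the rank is 3.
Since rank = 3 (the number of vectors), the set is linearly independent.

linearly independent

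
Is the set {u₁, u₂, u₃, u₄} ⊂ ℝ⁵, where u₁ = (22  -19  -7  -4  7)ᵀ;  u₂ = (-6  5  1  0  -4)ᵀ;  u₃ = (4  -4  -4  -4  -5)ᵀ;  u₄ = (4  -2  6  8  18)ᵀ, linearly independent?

Place the vectors as rows of a 4×5 matrix and reduce to echelon form.
The reduction yields 2 nonzero rows, so the rank is 2.
Since rank 2 < 4, the set is linearly dependent.
Indeed u₁ + 3u₂ - u₃ = 0.

linearly dependent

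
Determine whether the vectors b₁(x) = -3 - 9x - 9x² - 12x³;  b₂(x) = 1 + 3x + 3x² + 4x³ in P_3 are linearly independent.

linearly dependent

Write each element as a coordinate vector in ℝ⁴ using {1, x, …, x³}.
Place the vectors as rows of a 2×4 matrix and reduce to echelon form.
The reduction yields 1 nonzero row, so the rank is 1.
Since rank 1 < 2, the set is linearly dependent.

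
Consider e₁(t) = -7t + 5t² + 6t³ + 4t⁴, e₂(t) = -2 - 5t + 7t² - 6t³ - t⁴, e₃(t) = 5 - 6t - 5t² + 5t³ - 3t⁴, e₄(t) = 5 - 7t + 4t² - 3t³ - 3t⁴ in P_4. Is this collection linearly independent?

linearly independent

Write each element as a coordinate vector in ℝ⁵ using {1, t, …, t⁴}.
Row-reduce the matrix whose columns are e₁, e₂, e₃, e₄.
The reduction yields 4 nonzero rows, so the rank is 4.
Since rank = 4 (the number of vectors), the set is linearly independent.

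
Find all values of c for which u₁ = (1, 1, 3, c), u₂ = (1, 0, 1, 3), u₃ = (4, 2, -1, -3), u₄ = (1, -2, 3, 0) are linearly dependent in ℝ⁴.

The set is linearly dependent precisely when det[u₁; u₂; u₃; u₄] = 0.
Cofactor expansion gives det = 6*c - 135.
This vanishes exactly when c = 45/2.

c = 45/2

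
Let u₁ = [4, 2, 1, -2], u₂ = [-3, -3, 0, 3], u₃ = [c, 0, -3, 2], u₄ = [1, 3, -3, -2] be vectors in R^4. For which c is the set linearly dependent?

The vectors are dependent exactly when the determinant of the matrix with rows u₁, u₂, u₃, u₄ vanishes.
Cofactor expansion gives det = 3*c - 6.
This vanishes exactly when c = 2.

c = 2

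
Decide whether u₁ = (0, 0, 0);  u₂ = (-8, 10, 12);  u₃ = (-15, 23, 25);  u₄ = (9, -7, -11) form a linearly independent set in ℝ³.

linearly dependent

There are 4 vectors in a 3-dimensional space, so they cannot be linearly independent.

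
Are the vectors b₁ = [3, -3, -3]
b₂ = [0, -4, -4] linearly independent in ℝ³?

linearly independent

Row-reduce the matrix whose columns are b₁, b₂.
The reduction yields 2 nonzero rows, so the rank is 2.
Since rank = 2 (the number of vectors), the set is linearly independent.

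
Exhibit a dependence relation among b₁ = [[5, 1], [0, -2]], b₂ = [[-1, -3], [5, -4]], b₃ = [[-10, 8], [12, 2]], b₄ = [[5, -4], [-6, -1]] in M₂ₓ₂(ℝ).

Write each element as a vector in ℝ⁴ using {E₁₁, E₁₂, E₂₁, E₂₂}.
Write the vectors as columns of a matrix and find a nonzero vector in its null space.
A generator of the null space is (0, 0, 1, 2).

b₃ + 2b₄ = 0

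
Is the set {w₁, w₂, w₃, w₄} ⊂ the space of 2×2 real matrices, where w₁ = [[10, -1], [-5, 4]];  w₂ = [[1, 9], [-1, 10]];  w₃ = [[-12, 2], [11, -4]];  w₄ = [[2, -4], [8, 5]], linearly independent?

Write each element as a coordinate vector in ℝ⁴ using {E₁₁, E₁₂, E₂₁, E₂₂}.
Row-reduce the matrix whose columns are w₁, w₂, w₃, w₄.
The reduction yields 4 nonzero rows, so the rank is 4.
Since rank = 4 (the number of vectors), the set is linearly independent.

linearly independent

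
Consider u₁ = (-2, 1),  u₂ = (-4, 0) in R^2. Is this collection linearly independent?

linearly independent

The matrix [u₁|u₂] has determinant 4.
A nonzero determinant means the columns are linearly independent.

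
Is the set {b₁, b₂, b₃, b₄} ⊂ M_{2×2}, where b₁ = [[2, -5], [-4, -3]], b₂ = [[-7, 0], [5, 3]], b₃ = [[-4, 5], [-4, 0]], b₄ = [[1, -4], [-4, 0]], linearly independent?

linearly independent

Take coordinates with respect to the standard basis {E₁₁, E₁₂, E₂₁, E₂₂}.
Row-reduce the matrix whose columns are b₁, b₂, b₃, b₄.
The reduction yields 4 nonzero rows, so the rank is 4.
Since rank = 4 (the number of vectors), the set is linearly independent.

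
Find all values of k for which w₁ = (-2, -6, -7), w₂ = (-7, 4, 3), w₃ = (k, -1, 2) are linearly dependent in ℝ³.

Place the vectors as rows of a 3×3 matrix; dependence ⇔ determinant zero.
The determinant works out to 10*k - 155.
Setting this to zero gives k = 31/2.

k = 31/2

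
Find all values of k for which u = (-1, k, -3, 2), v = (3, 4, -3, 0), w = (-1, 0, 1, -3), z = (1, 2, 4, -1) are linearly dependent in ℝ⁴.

k = -12/5

The vectors are dependent exactly when the determinant of the matrix with rows u, v, w, z vanishes.
The determinant works out to -45*k - 108.
Setting this to zero gives k = -12/5.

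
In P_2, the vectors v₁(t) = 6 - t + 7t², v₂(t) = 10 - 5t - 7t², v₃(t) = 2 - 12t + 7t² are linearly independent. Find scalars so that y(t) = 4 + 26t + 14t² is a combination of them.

y = 3v₁ - v₂ - 2v₃

Take coordinate vectors relative to {1, t, t²}.
Write y = a₁v₁ + … + a₃v₃ and equate components.
The system has the unique solution (a₁, a₂, a₃) = (3, -1, -2).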